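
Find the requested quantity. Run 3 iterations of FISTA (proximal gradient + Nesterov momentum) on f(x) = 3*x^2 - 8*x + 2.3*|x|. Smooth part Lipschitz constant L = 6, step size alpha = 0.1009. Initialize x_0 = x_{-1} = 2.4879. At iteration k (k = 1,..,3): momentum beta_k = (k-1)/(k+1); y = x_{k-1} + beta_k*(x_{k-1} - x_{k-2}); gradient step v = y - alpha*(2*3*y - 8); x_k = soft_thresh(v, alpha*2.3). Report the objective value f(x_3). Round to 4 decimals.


FISTA on f(x) = 3*x^2 - 8*x + 2.3*|x|
L = 6, alpha = 0.1009
Iteration 1: beta = 0.0, y = 2.4879 + 0.0*(2.4879 - 2.4879) = 2.4879
  grad(y) = 6.9274, v = y - alpha*grad = 1.7889
  prox(v) = soft_thresh(1.7889, 0.2321) = 1.5569
Iteration 2: beta = 0.3333, y = 1.5569 + 0.3333*(1.5569 - 2.4879) = 1.2465
  grad(y) = -0.521, v = y - alpha*grad = 1.2991
  prox(v) = soft_thresh(1.2991, 0.2321) = 1.067
Iteration 3: beta = 0.5, y = 1.067 + 0.5*(1.067 - 1.5569) = 0.8221
  grad(y) = -3.0676, v = y - alpha*grad = 1.1316
  prox(v) = soft_thresh(1.1316, 0.2321) = 0.8995
f(x_3) = 3*0.8995^2 - 8*0.8995 + 2.3*|0.8995| = -2.6999


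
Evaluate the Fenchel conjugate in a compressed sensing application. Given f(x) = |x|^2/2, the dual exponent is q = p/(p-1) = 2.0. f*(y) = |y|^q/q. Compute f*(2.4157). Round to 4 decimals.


The conjugate exponent q satisfies 1/p + 1/q = 1.
p = 2, so q = 2/(2 - 1) = 2.0
|y|^q = 2.4157^2.0 = 5.8356
f*(2.4157) = 5.8356 / 2.0 = 2.9178


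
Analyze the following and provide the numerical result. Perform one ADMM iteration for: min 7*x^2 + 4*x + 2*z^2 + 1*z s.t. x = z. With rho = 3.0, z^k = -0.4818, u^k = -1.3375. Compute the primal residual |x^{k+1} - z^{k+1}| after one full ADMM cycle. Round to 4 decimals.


ADMM iteration with rho = 3.0, z^k = -0.4818, u^k = -1.3375
Step 1: x-update.
Minimize 7*x^2 + 4*x + (3.0/2)*(x + 0.4818 - 1.3375)^2
FOC: (2*7 + 3.0)*x = -4 + 3.0*(-0.4818 + 1.3375)
x^{k+1} = -0.0843
Step 2: z-update.
Minimize 2*z^2 + 1*z + (3.0/2)*(-0.0843 - z - 1.3375)^2
FOC: (2*2 + 3.0)*z = -1 + 3.0*(-0.0843 - 1.3375)
z^{k+1} = -0.7522
Step 3: u-update.
u^{k+1} = -1.3375 - 0.0843 + 0.7522 = -0.6696
Step 4: Primal residual = |-0.0843 + 0.7522| = 0.6679


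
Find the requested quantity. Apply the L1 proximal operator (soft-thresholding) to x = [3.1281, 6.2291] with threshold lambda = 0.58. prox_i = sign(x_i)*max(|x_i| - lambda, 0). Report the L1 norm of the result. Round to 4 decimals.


Soft-thresholding with lambda = 0.58:
prox(3.1281) = sign(3.1281)*max(|3.1281| - 0.58, 0) = 2.5481
prox(6.2291) = sign(6.2291)*max(|6.2291| - 0.58, 0) = 5.6491
prox(x) = [2.5481, 5.6491]
||prox(x)||_1 = 2.5481 + 5.6491 = 8.1972


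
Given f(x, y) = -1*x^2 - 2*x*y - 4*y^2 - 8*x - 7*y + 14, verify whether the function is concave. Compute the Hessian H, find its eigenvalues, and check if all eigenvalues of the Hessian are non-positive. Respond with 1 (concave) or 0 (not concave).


The Hessian of f(x,y) = -1*x^2 - 2*x*y - 4*y^2 - 8*x - 7*y + 14 is:
H = [[-2, -2], [-2, -8]]
Trace = -2 - 8 = -10
Determinant = -2*-8 - (-2)^2 = 12
Discriminant = (-10)^2 - 4*12 = 52.0
Eigenvalues: lambda_1 = -8.6056, lambda_2 = -1.3944
The function is concave.

1


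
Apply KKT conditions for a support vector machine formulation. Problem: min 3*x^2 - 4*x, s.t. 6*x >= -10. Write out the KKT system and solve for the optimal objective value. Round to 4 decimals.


Step 1: Try lambda = 0 (constraint inactive).
Stationarity: 2*3*x - 4 = 0
x* = 4/(2*3) = 2/3 = 0.6667 (rounded; the exact value 2/3 is used below)
Check constraint: 6*0.6667 = 4.0002 >= -10 -- satisfied.
Step 2: Compute optimal value.
f(x*) = 3*(2/3)^2 - 4*(2/3) = -1.3333


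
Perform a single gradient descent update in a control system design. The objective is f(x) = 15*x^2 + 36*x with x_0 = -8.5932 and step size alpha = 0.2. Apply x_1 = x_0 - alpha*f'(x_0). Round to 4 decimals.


We compute the gradient at x_0 and apply the update.
f'(x) = 30*x + 36
f'(-8.5932) = 30*-8.5932 + 36 = -221.796
x_1 = -8.5932 - 0.2*-221.796 = 35.766


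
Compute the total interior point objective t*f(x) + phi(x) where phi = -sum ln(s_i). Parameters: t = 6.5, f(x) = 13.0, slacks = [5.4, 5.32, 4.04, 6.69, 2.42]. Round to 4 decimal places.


Step 1: Compute log-barrier.
ln values: [1.6864, 1.6715, 1.3962, 1.9006, 0.8838]
phi = -(1.6864 + 1.6715 + 1.3962 + 1.9006 + 0.8838) = -7.5385
Step 2: Compute augmented objective.
t*f(x) = 6.5*13.0 = 84.5
Total = 84.5 - 7.5385 = 76.9615


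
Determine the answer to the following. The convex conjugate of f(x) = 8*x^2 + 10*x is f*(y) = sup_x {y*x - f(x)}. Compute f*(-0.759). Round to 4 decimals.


f*(y) = sup_x {y*x - a*x^2 - b*x} = sup_x {(y-b)*x - a*x^2}
FOC: (y - b) - 2a*x = 0 => x* = (y - b)/(2a)
x* = (-0.759 - 10)/(2*8) = -0.6724
f*(-0.759) = (y-b)^2/(4a) = (-0.759 - 10)^2/(4*8)
= 115.7561/32 = 3.6174


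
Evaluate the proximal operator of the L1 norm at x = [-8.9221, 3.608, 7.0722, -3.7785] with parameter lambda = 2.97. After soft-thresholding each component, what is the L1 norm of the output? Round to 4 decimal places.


Soft-thresholding with lambda = 2.97:
prox(-8.9221) = sign(-8.9221)*max(|-8.9221| - 2.97, 0) = -5.9521
prox(3.608) = sign(3.608)*max(|3.608| - 2.97, 0) = 0.638
prox(7.0722) = sign(7.0722)*max(|7.0722| - 2.97, 0) = 4.1022
prox(-3.7785) = sign(-3.7785)*max(|-3.7785| - 2.97, 0) = -0.8085
prox(x) = [-5.9521, 0.638, 4.1022, -0.8085]
||prox(x)||_1 = 5.9521 + 0.638 + 4.1022 + 0.8085 = 11.5008


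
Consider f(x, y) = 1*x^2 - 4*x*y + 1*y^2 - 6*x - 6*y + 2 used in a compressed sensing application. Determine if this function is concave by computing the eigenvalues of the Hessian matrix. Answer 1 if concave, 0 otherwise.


The Hessian of f(x,y) = 1*x^2 - 4*x*y + 1*y^2 - 6*x - 6*y + 2 is:
H = [[2, -4], [-4, 2]]
Trace = 2 + 2 = 4
Determinant = 2*2 - (-4)^2 = -12
Discriminant = (4)^2 - 4*-12 = 64.0
Eigenvalues: lambda_1 = -2.0, lambda_2 = 6.0
The function is not concave.

0


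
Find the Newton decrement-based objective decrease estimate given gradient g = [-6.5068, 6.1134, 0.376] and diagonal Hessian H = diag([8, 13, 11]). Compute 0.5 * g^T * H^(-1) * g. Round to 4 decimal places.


Step 1: H is diagonal, so H^(-1) * g = [-0.8134, 0.4703, 0.0342].
Step 2: g^T H^(-1) g = sum_i g_i^2 / H_ii
  = (-6.5068)^2/8 + (6.1134)^2/13 + (0.376)^2/11
  = 5.2923 + 2.8749 + 0.0129 = 8.1801
Step 3: Objective decrease = 0.5 * g^T H^(-1) g = 4.09


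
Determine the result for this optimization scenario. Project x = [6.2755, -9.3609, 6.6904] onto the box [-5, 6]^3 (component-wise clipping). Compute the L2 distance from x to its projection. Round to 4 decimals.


Project each component onto [-5, 6].
clip(6.2755) = 6.0, clip(-9.3609) = -5.0, clip(6.6904) = 6.0
Projection = [6.0, -5.0, 6.0]
Squared diffs: [0.0759, 19.0174, 0.4767]
Distance = sqrt(19.57) = 4.4238


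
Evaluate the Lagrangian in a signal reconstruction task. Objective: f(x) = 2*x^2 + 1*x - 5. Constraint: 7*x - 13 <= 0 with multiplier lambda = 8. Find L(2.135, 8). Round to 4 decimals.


Step 1: Evaluate f(x).
f(2.135) = 2*2.135^2 + 1*2.135 - 5 = 6.2515
Step 2: Evaluate g(x).
g(2.135) = 7*2.135 - 13 = 1.945
Step 3: Compute Lagrangian.
L = 6.2515 + 8*1.945 = 21.8115


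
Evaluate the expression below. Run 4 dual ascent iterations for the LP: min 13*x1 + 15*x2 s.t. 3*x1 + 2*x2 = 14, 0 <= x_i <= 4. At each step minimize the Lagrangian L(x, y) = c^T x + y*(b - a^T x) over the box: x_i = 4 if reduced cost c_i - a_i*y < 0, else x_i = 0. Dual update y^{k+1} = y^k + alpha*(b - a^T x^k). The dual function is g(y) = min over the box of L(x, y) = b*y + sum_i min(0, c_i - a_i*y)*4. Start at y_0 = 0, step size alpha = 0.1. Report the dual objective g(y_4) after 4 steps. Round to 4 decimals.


Dual ascent for LP: min 13*x1 + 15*x2, 3*x1 + 2*x2 = 14, 0 <= x_i <= 4
Step 1: y^k = 0.0, reduced costs: (13.0, 15.0)
  x^k = (0.0, 0.0), subgradient = b - a^T x = 14.0
  y^{k+1} = 0.0 + 0.1*14.0 = 1.4
Step 2: y^k = 1.4, reduced costs: (8.8, 12.2)
  x^k = (0.0, 0.0), subgradient = b - a^T x = 14.0
  y^{k+1} = 1.4 + 0.1*14.0 = 2.8
Step 3: y^k = 2.8, reduced costs: (4.6, 9.4)
  x^k = (0.0, 0.0), subgradient = b - a^T x = 14.0
  y^{k+1} = 2.8 + 0.1*14.0 = 4.2
Step 4: y^k = 4.2, reduced costs: (0.4, 6.6)
  x^k = (0.0, 0.0), subgradient = b - a^T x = 14.0
  y^{k+1} = 4.2 + 0.1*14.0 = 5.6
Dual objective at y_4 = 5.6: reduced costs (-3.8, 3.8), box minimizer x = (4.0, 0.0)
g(y_4) = b*y + (c1 - a1*y)*x1 + (c2 - a2*y)*x2 = 14*5.6 + (-3.8)*4.0 + 3.8*0.0 = 78.4 - 15.2 + 0.0 = 63.2


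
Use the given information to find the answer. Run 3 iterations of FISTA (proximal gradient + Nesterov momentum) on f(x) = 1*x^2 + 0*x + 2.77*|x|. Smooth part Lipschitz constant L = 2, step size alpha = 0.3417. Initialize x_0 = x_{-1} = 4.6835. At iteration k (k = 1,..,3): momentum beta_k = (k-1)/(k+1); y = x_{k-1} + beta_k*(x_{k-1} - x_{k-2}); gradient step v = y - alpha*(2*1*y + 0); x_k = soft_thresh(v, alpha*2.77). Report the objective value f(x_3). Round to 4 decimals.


FISTA on f(x) = 1*x^2 + 0*x + 2.77*|x|
L = 2, alpha = 0.3417
Iteration 1: beta = 0.0, y = 4.6835 + 0.0*(4.6835 - 4.6835) = 4.6835
  grad(y) = 9.367, v = y - alpha*grad = 1.4828
  prox(v) = soft_thresh(1.4828, 0.9465) = 0.5363
Iteration 2: beta = 0.3333, y = 0.5363 + 0.3333*(0.5363 - 4.6835) = -0.8461
  grad(y) = -1.6922, v = y - alpha*grad = -0.2679
  prox(v) = soft_thresh(-0.2679, 0.9465) = 0.0
Iteration 3: beta = 0.5, y = 0.0 + 0.5*(0.0 - 0.5363) = -0.2681
  grad(y) = -0.5363, v = y - alpha*grad = -0.0849
  prox(v) = soft_thresh(-0.0849, 0.9465) = 0.0
f(x_3) = 1*0.0^2 + 0*0.0 + 2.77*|0.0| = 0.0


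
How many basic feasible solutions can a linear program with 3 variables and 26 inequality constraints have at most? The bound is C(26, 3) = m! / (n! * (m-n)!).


Each vertex corresponds to some choice of n active constraints out of m, so the number of vertices is at most C(m, n) = m! / (n!(m-n)!).
m = 26, n = 3
Numerator: 26 * 25 * 24
Denominator: 3! = 6
C(26, 3) = 2600


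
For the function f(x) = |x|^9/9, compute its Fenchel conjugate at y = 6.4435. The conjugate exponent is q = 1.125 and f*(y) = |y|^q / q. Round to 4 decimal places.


The conjugate exponent q satisfies 1/p + 1/q = 1.
p = 9, so q = 9/(9 - 1) = 1.125
|y|^q = 6.4435^1.125 = 8.1332
f*(6.4435) = 8.1332 / 1.125 = 7.2295


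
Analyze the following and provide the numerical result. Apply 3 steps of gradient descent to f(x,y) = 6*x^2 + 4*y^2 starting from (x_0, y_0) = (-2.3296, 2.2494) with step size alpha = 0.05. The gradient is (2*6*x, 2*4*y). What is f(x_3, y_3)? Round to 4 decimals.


Gradient descent on f(x,y) = 6*x^2 + 4*y^2.
Starting point: (-2.3296, 2.2494), alpha = 0.05
Step 1: grad_x = 2*6*-2.3296 = -27.9552, grad_y = 2*4*2.2494 = 17.9952
  x_1 = -2.3296 - 0.05*-27.9552 = -0.9318
  y_1 = 2.2494 - 0.05*17.9952 = 1.3496
Step 2: grad_x = 2*6*-0.9318 = -11.1821, grad_y = 2*4*1.3496 = 10.7971
  x_2 = -0.9318 - 0.05*-11.1821 = -0.3727
  y_2 = 1.3496 - 0.05*10.7971 = 0.8098
Step 3: grad_x = 2*6*-0.3727 = -4.4728, grad_y = 2*4*0.8098 = 6.4783
  x_3 = -0.3727 - 0.05*-4.4728 = -0.1491
  y_3 = 0.8098 - 0.05*6.4783 = 0.4859
f(-0.1491, 0.4859) = 6*(-0.1491)^2 + 4*0.4859^2 = 1.0777


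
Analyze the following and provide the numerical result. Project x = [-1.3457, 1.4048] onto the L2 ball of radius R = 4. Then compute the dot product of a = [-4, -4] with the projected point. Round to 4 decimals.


Step 1: Compute ||x|| (intermediates to 6 decimals).
||x|| = sqrt((-1.3457)^2 + 1.4048^2) = 1.945346
Step 2: Project.
Since ||x|| <= R, proj = x (no scaling needed).
proj(x) = [-1.3457, 1.4048]
Step 3: Dot product.
a^T * proj(x) = -4*(-1.3457) - 4*1.4048 = -0.2364


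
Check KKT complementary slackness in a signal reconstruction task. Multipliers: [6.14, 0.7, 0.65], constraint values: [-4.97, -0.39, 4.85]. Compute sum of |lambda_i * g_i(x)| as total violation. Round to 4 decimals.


KKT complementary slackness check:
lambda_1 * g_1 = 6.14 * -4.97 = -30.5158
lambda_2 * g_2 = 0.7 * -0.39 = -0.273
lambda_3 * g_3 = 0.65 * 4.85 = 3.1525
Total violation = 30.5158 + 0.273 + 3.1525 = 33.9413


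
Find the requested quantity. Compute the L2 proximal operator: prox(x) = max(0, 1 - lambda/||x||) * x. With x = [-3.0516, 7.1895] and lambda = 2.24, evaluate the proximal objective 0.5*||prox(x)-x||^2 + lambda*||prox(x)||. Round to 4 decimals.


Step 1: Compute ||x||.
||x|| = 7.8103
Step 2: Compute scaling factor.
scale = max(0, 1 - 2.24/7.8103) = 0.7132
Step 3: prox(x) = [-2.1764, 5.1276]
||prox(x)|| = 5.5703
Step 4: Proximal objective.
0.5*||prox-x||^2 = 2.5088
lambda*||prox|| = 12.4775
Total = 14.9863


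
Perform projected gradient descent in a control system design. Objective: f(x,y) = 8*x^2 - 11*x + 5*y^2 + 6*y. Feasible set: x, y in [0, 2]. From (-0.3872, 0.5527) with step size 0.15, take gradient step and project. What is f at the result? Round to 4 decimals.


Step 1: Compute gradient at (-0.3872, 0.5527).
grad_x = 2*8*-0.3872 - 11 = -17.1952
grad_y = 2*5*0.5527 + 6 = 11.527
Step 2: Gradient step.
x_raw = -0.3872 - 0.15*-17.1952 = 2.1921
y_raw = 0.5527 - 0.15*11.527 = -1.1764
Step 3: Project onto [0, 2].
x_proj = clip(2.1921) = 2.0
y_proj = clip(-1.1764) = 0.0
Step 4: Evaluate f.
f(2.0, 0.0) = 10.0


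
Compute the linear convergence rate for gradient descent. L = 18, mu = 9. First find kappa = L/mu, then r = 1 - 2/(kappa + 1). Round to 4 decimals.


Step 1: Compute the condition number.
kappa = L/mu = 18/9 = 2.0
Step 2: Compute the convergence rate.
r = 1 - 2/(kappa + 1) = 1 - 2*mu/(L + mu) = (L - mu)/(L + mu) = 9/27 = 0.3333


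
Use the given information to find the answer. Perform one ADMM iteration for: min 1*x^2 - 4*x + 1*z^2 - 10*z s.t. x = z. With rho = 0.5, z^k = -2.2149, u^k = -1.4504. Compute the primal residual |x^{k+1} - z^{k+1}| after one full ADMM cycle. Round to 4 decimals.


ADMM iteration with rho = 0.5, z^k = -2.2149, u^k = -1.4504
Step 1: x-update.
Minimize 1*x^2 - 4*x + (0.5/2)*(x + 2.2149 - 1.4504)^2
FOC: (2*1 + 0.5)*x = 4 + 0.5*(-2.2149 + 1.4504)
x^{k+1} = 1.4471
Step 2: z-update.
Minimize 1*z^2 - 10*z + (0.5/2)*(1.4471 - z - 1.4504)^2
FOC: (2*1 + 0.5)*z = 10 + 0.5*(1.4471 - 1.4504)
z^{k+1} = 3.9993
Step 3: u-update.
u^{k+1} = -1.4504 + 1.4471 - 3.9993 = -4.0026
Step 4: Primal residual = |1.4471 - 3.9993| = 2.5522


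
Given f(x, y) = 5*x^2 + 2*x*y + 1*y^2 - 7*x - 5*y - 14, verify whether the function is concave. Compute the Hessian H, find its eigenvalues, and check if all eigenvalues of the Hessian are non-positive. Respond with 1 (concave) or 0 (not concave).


The Hessian of f(x,y) = 5*x^2 + 2*x*y + 1*y^2 - 7*x - 5*y - 14 is:
H = [[10, 2], [2, 2]]
Trace = 10 + 2 = 12
Determinant = 10*2 - (2)^2 = 16
Discriminant = (12)^2 - 4*16 = 80.0
Eigenvalues: lambda_1 = 1.5279, lambda_2 = 10.4721
The function is not concave.

0


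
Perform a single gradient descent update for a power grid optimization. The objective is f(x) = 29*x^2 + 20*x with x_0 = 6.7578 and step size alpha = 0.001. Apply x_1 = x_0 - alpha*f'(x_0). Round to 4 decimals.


We compute the gradient at x_0 and apply the update.
f'(x) = 58*x + 20
f'(6.7578) = 58*6.7578 + 20 = 411.9524
x_1 = 6.7578 - 0.001*411.9524 = 6.3458


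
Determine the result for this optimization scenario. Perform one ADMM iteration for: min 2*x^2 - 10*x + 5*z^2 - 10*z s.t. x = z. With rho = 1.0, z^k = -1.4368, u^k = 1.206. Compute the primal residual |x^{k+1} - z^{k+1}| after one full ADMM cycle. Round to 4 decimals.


ADMM iteration with rho = 1.0, z^k = -1.4368, u^k = 1.206
Step 1: x-update.
Minimize 2*x^2 - 10*x + (1.0/2)*(x + 1.4368 + 1.206)^2
FOC: (2*2 + 1.0)*x = 10 + 1.0*(-1.4368 - 1.206)
x^{k+1} = 1.4714
Step 2: z-update.
Minimize 5*z^2 - 10*z + (1.0/2)*(1.4714 - z + 1.206)^2
FOC: (2*5 + 1.0)*z = 10 + 1.0*(1.4714 + 1.206)
z^{k+1} = 1.1525
Step 3: u-update.
u^{k+1} = 1.206 + 1.4714 - 1.1525 = 1.5249
Step 4: Primal residual = |1.4714 - 1.1525| = 0.3189


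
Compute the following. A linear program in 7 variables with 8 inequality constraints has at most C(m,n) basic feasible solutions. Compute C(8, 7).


Each vertex corresponds to some choice of n active constraints out of m, so the number of vertices is at most C(m, n) = m! / (n!(m-n)!).
m = 8, n = 7
Numerator: 8 * 7 * 6 * 5 * 4 * 3 * 2
Denominator: 7! = 5040
C(8, 7) = 8


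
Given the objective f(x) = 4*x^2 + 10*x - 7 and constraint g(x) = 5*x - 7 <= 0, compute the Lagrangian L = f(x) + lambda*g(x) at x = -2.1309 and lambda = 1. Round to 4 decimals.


Step 1: Evaluate f(x).
f(-2.1309) = 4*(-2.1309)^2 + 10*(-2.1309) - 7 = -10.1461
Step 2: Evaluate g(x).
g(-2.1309) = 5*-2.1309 - 7 = -17.6545
Step 3: Compute Lagrangian.
L = -10.1461 + 1*-17.6545 = -27.8006


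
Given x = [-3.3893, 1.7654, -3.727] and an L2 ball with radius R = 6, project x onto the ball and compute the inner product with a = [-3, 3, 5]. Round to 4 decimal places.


Step 1: Compute ||x|| (intermediates to 6 decimals).
||x|| = sqrt((-3.3893)^2 + 1.7654^2 + (-3.727)^2) = 5.338026
Step 2: Project.
Since ||x|| <= R, proj = x (no scaling needed).
proj(x) = [-3.3893, 1.7654, -3.727]
Step 3: Dot product.
a^T * proj(x) = -3*(-3.3893) + 3*1.7654 + 5*(-3.727) = -3.1709


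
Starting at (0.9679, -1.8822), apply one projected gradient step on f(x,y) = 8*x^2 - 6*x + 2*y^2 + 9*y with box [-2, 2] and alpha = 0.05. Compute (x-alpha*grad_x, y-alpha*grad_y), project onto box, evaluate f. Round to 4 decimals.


Step 1: Compute gradient at (0.9679, -1.8822).
grad_x = 2*8*0.9679 - 6 = 9.4864
grad_y = 2*2*-1.8822 + 9 = 1.4712
Step 2: Gradient step.
x_raw = 0.9679 - 0.05*9.4864 = 0.4936
y_raw = -1.8822 - 0.05*1.4712 = -1.9558
Step 3: Project onto [-2, 2].
x_proj = clip(0.4936) = 0.4936
y_proj = clip(-1.9558) = -1.9558
Step 4: Evaluate f.
f(0.4936, -1.9558) = -10.9644


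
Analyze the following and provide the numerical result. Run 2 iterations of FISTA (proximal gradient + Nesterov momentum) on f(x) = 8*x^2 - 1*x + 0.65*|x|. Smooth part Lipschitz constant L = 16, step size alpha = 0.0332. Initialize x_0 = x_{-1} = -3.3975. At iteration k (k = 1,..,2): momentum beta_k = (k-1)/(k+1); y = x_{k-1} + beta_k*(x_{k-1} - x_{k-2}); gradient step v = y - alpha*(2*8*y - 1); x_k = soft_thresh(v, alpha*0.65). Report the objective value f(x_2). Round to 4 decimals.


FISTA on f(x) = 8*x^2 - 1*x + 0.65*|x|
L = 16, alpha = 0.0332
Iteration 1: beta = 0.0, y = -3.3975 + 0.0*(-3.3975 + 3.3975) = -3.3975
  grad(y) = -55.36, v = y - alpha*grad = -1.5595
  prox(v) = soft_thresh(-1.5595, 0.0216) = -1.538
Iteration 2: beta = 0.3333, y = -1.538 + 0.3333*(-1.538 + 3.3975) = -0.9181
  grad(y) = -15.69, v = y - alpha*grad = -0.3972
  prox(v) = soft_thresh(-0.3972, 0.0216) = -0.3756
f(x_2) = 8*(-0.3756)^2 - 1*(-0.3756) + 0.65*|-0.3756| = 1.7486


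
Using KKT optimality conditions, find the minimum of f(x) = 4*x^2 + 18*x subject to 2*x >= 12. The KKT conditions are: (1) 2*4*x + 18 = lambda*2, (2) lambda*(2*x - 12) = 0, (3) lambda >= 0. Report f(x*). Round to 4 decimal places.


Step 1: Try lambda = 0 (constraint inactive).
x_unc = -18/(2*4) = -2.25
Check: 2*-2.25 = -4.5 < 12 -- violated!
Step 2: Constraint must be active: 2*x = 12
x* = 12/2 = 6.0
lambda = (2*4*6.0 + 18)/2 = 33.0
Step 3: Compute optimal value.
f(x*) = 4*6.0^2 + 18*6.0 = 252.0


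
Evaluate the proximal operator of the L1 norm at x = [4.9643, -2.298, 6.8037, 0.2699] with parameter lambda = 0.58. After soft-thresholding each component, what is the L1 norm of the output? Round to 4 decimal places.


Soft-thresholding with lambda = 0.58:
prox(4.9643) = sign(4.9643)*max(|4.9643| - 0.58, 0) = 4.3843
prox(-2.298) = sign(-2.298)*max(|-2.298| - 0.58, 0) = -1.718
prox(6.8037) = sign(6.8037)*max(|6.8037| - 0.58, 0) = 6.2237
prox(0.2699) = sign(0.2699)*max(|0.2699| - 0.58, 0) = 0.0
prox(x) = [4.3843, -1.718, 6.2237, 0.0]
||prox(x)||_1 = 4.3843 + 1.718 + 6.2237 + 0.0 = 12.326


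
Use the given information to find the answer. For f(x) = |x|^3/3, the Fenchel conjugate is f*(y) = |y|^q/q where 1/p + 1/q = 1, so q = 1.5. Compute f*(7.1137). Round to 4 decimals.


The conjugate exponent q satisfies 1/p + 1/q = 1.
p = 3, so q = 3/(3 - 1) = 1.5
|y|^q = 7.1137^1.5 = 18.9733
f*(7.1137) = 18.9733 / 1.5 = 12.6489


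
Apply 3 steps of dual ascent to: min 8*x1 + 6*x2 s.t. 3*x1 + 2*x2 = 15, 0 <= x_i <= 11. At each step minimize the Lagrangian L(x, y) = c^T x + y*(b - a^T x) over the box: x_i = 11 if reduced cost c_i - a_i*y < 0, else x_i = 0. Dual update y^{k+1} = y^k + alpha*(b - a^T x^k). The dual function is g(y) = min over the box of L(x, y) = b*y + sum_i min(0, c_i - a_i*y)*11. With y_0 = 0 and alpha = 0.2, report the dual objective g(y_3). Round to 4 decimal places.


Dual ascent for LP: min 8*x1 + 6*x2, 3*x1 + 2*x2 = 15, 0 <= x_i <= 11
Step 1: y^k = 0.0, reduced costs: (8.0, 6.0)
  x^k = (0.0, 0.0), subgradient = b - a^T x = 15.0
  y^{k+1} = 0.0 + 0.2*15.0 = 3.0
Step 2: y^k = 3.0, reduced costs: (-1.0, 0.0)
  x^k = (11.0, 0.0), subgradient = b - a^T x = -18.0
  y^{k+1} = 3.0 + 0.2*-18.0 = -0.6
Step 3: y^k = -0.6, reduced costs: (9.8, 7.2)
  x^k = (0.0, 0.0), subgradient = b - a^T x = 15.0
  y^{k+1} = -0.6 + 0.2*15.0 = 2.4
Dual objective at y_3 = 2.4: reduced costs (0.8, 1.2), box minimizer x = (0.0, 0.0)
g(y_3) = b*y + (c1 - a1*y)*x1 + (c2 - a2*y)*x2 = 15*2.4 + 0.8*0.0 + 1.2*0.0 = 36.0 + 0.0 + 0.0 = 36.0


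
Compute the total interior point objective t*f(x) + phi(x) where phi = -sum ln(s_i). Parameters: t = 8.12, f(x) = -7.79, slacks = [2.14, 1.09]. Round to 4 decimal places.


Step 1: Compute log-barrier.
ln values: [0.7608, 0.0862]
phi = -(0.7608 + 0.0862) = -0.847
Step 2: Compute augmented objective.
t*f(x) = 8.12*-7.79 = -63.2548
Total = -63.2548 - 0.847 = -64.1018


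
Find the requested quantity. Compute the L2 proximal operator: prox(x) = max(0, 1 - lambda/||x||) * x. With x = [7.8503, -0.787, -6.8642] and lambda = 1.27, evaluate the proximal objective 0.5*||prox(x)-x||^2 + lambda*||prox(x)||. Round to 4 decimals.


Step 1: Compute ||x||.
||x|| = 10.4577
Step 2: Compute scaling factor.
scale = max(0, 1 - 1.27/10.4577) = 0.8786
Step 3: prox(x) = [6.8969, -0.6914, -6.0306]
||prox(x)|| = 9.1877
Step 4: Proximal objective.
0.5*||prox-x||^2 = 0.8065
lambda*||prox|| = 11.6684
Total = 12.4748


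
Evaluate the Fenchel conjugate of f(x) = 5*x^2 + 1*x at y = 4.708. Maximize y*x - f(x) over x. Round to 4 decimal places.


f*(y) = sup_x {y*x - a*x^2 - b*x} = sup_x {(y-b)*x - a*x^2}
FOC: (y - b) - 2a*x = 0 => x* = (y - b)/(2a)
x* = (4.708 - 1)/(2*5) = 0.3708
f*(4.708) = (y-b)^2/(4a) = (4.708 - 1)^2/(4*5)
= 13.7493/20 = 0.6875


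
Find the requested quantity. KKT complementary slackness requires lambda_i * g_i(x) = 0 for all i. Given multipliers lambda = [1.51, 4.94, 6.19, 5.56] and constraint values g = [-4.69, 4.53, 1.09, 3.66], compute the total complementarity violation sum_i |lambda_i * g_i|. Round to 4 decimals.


KKT complementary slackness check:
lambda_1 * g_1 = 1.51 * -4.69 = -7.0819
lambda_2 * g_2 = 4.94 * 4.53 = 22.3782
lambda_3 * g_3 = 6.19 * 1.09 = 6.7471
lambda_4 * g_4 = 5.56 * 3.66 = 20.3496
Total violation = 7.0819 + 22.3782 + 6.7471 + 20.3496 = 56.5568


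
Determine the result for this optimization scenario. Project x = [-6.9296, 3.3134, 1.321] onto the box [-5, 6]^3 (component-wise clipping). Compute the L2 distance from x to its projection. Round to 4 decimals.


Project each component onto [-5, 6].
clip(-6.9296) = -5.0, clip(3.3134) = 3.3134, clip(1.321) = 1.321
Projection = [-5.0, 3.3134, 1.321]
Squared diffs: [3.7234, 0.0, 0.0]
Distance = sqrt(3.7234) = 1.9296


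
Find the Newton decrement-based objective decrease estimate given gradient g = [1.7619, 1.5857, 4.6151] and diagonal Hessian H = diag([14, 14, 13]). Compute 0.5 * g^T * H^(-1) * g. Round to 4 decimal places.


Step 1: H is diagonal, so H^(-1) * g = [0.1259, 0.1133, 0.355].
Step 2: g^T H^(-1) g = sum_i g_i^2 / H_ii
  = (1.7619)^2/14 + (1.5857)^2/14 + (4.6151)^2/13
  = 0.2217 + 0.1796 + 1.6384 = 2.0397
Step 3: Objective decrease = 0.5 * g^T H^(-1) g = 1.0199


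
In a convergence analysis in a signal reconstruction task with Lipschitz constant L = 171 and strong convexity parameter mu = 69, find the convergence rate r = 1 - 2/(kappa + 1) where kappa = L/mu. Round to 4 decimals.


Step 1: Compute the condition number.
kappa = L/mu = 171/69 = 2.4783
Step 2: Compute the convergence rate.
r = 1 - 2/(kappa + 1) = 1 - 2*mu/(L + mu) = (L - mu)/(L + mu) = 102/240 = 0.425


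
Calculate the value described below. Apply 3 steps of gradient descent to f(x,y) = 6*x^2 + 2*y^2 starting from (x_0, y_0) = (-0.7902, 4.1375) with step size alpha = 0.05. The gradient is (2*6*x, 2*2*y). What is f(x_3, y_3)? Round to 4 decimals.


Gradient descent on f(x,y) = 6*x^2 + 2*y^2.
Starting point: (-0.7902, 4.1375), alpha = 0.05
Step 1: grad_x = 2*6*-0.7902 = -9.4824, grad_y = 2*2*4.1375 = 16.55
  x_1 = -0.7902 - 0.05*-9.4824 = -0.3161
  y_1 = 4.1375 - 0.05*16.55 = 3.31
Step 2: grad_x = 2*6*-0.3161 = -3.793, grad_y = 2*2*3.31 = 13.24
  x_2 = -0.3161 - 0.05*-3.793 = -0.1264
  y_2 = 3.31 - 0.05*13.24 = 2.648
Step 3: grad_x = 2*6*-0.1264 = -1.5172, grad_y = 2*2*2.648 = 10.592
  x_3 = -0.1264 - 0.05*-1.5172 = -0.0506
  y_3 = 2.648 - 0.05*10.592 = 2.1184
f(-0.0506, 2.1184) = 6*(-0.0506)^2 + 2*2.1184^2 = 8.9906


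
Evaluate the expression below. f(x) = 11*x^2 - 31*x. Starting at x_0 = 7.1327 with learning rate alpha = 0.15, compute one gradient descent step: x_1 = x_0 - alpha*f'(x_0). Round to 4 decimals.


We compute the gradient at x_0 and apply the update.
f'(x) = 22*x - 31
f'(7.1327) = 22*7.1327 - 31 = 125.9194
x_1 = 7.1327 - 0.15*125.9194 = -11.7552


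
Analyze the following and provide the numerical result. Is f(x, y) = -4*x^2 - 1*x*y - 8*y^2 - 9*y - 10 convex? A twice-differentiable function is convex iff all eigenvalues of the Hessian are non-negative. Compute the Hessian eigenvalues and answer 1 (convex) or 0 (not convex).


The Hessian of f(x,y) = -4*x^2 - 1*x*y - 8*y^2 - 9*y - 10 is:
H = [[-8, -1], [-1, -16]]
Trace = -8 - 16 = -24
Determinant = -8*-16 - (-1)^2 = 127
Discriminant = (-24)^2 - 4*127 = 68.0
Eigenvalues: lambda_1 = -16.1231, lambda_2 = -7.8769
The function is not convex.

0


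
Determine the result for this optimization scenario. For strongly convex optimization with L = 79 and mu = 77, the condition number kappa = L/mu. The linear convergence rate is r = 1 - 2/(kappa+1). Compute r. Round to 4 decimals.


Step 1: Compute the condition number.
kappa = L/mu = 79/77 = 1.026
Step 2: Compute the convergence rate.
r = 1 - 2/(kappa + 1) = 1 - 2*mu/(L + mu) = (L - mu)/(L + mu) = 2/156 = 0.0128


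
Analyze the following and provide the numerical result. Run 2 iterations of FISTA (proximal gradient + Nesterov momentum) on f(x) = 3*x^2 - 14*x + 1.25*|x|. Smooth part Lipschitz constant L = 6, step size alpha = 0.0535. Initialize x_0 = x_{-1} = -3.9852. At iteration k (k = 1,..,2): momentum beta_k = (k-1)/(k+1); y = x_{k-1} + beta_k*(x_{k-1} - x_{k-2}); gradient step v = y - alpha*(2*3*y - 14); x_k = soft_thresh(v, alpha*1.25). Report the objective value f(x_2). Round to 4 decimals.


FISTA on f(x) = 3*x^2 - 14*x + 1.25*|x|
L = 6, alpha = 0.0535
Iteration 1: beta = 0.0, y = -3.9852 + 0.0*(-3.9852 + 3.9852) = -3.9852
  grad(y) = -37.9112, v = y - alpha*grad = -1.957
  prox(v) = soft_thresh(-1.957, 0.0669) = -1.8901
Iteration 2: beta = 0.3333, y = -1.8901 + 0.3333*(-1.8901 + 3.9852) = -1.1917
  grad(y) = -21.1502, v = y - alpha*grad = -0.0602
  prox(v) = soft_thresh(-0.0602, 0.0669) = 0.0
f(x_2) = 3*0.0^2 - 14*0.0 + 1.25*|0.0| = 0.0


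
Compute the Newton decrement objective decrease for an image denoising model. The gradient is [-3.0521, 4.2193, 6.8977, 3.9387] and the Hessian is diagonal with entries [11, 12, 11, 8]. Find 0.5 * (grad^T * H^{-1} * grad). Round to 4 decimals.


Step 1: H is diagonal, so H^(-1) * g = [-0.2775, 0.3516, 0.6271, 0.4923].
Step 2: g^T H^(-1) g = sum_i g_i^2 / H_ii
  = (-3.0521)^2/11 + (4.2193)^2/12 + (6.8977)^2/11 + (3.9387)^2/8
  = 0.8468 + 1.4835 + 4.3253 + 1.9392 = 8.5949
Step 3: Objective decrease = 0.5 * g^T H^(-1) g = 4.2974


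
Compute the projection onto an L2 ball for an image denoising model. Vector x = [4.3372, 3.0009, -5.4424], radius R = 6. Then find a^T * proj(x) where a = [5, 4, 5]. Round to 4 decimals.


Step 1: Compute ||x|| (intermediates to 6 decimals).
||x|| = sqrt(4.3372^2 + 3.0009^2 + (-5.4424)^2) = 7.578682
Step 2: Project.
Since ||x|| > R, scale = R/||x|| = 6/7.578682 = 0.791694, proj(x) = scale * x
proj(x) = [3.433735, 2.375795, -4.308715]
Step 3: Dot product.
a^T * proj(x) = 5*3.433735 + 4*2.375795 + 5*(-4.308715) = 5.1283


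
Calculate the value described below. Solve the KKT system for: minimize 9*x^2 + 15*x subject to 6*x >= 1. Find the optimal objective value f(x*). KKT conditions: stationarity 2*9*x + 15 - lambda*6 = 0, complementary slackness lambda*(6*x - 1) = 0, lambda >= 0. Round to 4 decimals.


Step 1: Try lambda = 0 (constraint inactive).
x_unc = -15/(2*9) = -0.8333
Check: 6*-0.8333 = -4.9998 < 1 -- violated!
Step 2: Constraint must be active: 6*x = 1
x* = 1/6 = 0.1667 (rounded; the exact value 1/6 is used below)
lambda = (2*9*(1/6) + 15)/6 = 3.0
Step 3: Compute optimal value.
f(x*) = 9*(1/6)^2 + 15*(1/6) = 2.75


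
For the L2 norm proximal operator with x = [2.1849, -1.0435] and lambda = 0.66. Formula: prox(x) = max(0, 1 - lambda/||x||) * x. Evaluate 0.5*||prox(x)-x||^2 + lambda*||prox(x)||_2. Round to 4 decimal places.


Step 1: Compute ||x||.
||x|| = 2.4213
Step 2: Compute scaling factor.
scale = max(0, 1 - 0.66/2.4213) = 0.7274
Step 3: prox(x) = [1.5893, -0.7591]
||prox(x)|| = 1.7613
Step 4: Proximal objective.
0.5*||prox-x||^2 = 0.2178
lambda*||prox|| = 1.1625
Total = 1.3803


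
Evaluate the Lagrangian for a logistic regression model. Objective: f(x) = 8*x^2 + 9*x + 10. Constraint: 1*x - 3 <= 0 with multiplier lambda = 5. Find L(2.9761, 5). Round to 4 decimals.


Step 1: Evaluate f(x).
f(2.9761) = 8*2.9761^2 + 9*2.9761 + 10 = 107.6423
Step 2: Evaluate g(x).
g(2.9761) = 1*2.9761 - 3 = -0.0239
Step 3: Compute Lagrangian.
L = 107.6423 + 5*-0.0239 = 107.5228


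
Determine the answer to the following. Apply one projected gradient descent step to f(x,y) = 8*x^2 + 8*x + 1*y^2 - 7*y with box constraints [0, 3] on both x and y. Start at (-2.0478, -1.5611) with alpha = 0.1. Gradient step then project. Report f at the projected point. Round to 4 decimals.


Step 1: Compute gradient at (-2.0478, -1.5611).
grad_x = 2*8*-2.0478 + 8 = -24.7648
grad_y = 2*1*-1.5611 - 7 = -10.1222
Step 2: Gradient step.
x_raw = -2.0478 - 0.1*-24.7648 = 0.4287
y_raw = -1.5611 - 0.1*-10.1222 = -0.5489
Step 3: Project onto [0, 3].
x_proj = clip(0.4287) = 0.4287
y_proj = clip(-0.5489) = 0.0
Step 4: Evaluate f.
f(0.4287, 0.0) = 4.8996


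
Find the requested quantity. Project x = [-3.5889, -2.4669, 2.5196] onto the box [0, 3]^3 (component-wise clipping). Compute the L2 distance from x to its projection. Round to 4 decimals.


Project each component onto [0, 3].
clip(-3.5889) = 0.0, clip(-2.4669) = 0.0, clip(2.5196) = 2.5196
Projection = [0.0, 0.0, 2.5196]
Squared diffs: [12.8802, 6.0856, 0.0]
Distance = sqrt(18.9658) = 4.355


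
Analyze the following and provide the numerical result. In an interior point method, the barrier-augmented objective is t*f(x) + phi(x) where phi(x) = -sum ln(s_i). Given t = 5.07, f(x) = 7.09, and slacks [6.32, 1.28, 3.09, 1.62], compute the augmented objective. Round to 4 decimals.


Step 1: Compute log-barrier.
ln values: [1.8437, 0.2469, 1.1282, 0.4824]
phi = -(1.8437 + 0.2469 + 1.1282 + 0.4824) = -3.7012
Step 2: Compute augmented objective.
t*f(x) = 5.07*7.09 = 35.9463
Total = 35.9463 - 3.7012 = 32.2451


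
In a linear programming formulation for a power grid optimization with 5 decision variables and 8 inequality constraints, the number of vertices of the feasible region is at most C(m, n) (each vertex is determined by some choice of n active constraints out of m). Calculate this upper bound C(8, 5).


Each vertex corresponds to some choice of n active constraints out of m, so the number of vertices is at most C(m, n) = m! / (n!(m-n)!).
m = 8, n = 5
Numerator: 8 * 7 * 6 * 5 * 4
Denominator: 5! = 120
C(8, 5) = 56


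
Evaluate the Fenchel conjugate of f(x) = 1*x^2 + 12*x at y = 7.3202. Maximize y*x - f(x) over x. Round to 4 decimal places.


f*(y) = sup_x {y*x - a*x^2 - b*x} = sup_x {(y-b)*x - a*x^2}
FOC: (y - b) - 2a*x = 0 => x* = (y - b)/(2a)
x* = (7.3202 - 12)/(2*1) = -2.3399
f*(7.3202) = (y-b)^2/(4a) = (7.3202 - 12)^2/(4*1)
= 21.9005/4 = 5.4751


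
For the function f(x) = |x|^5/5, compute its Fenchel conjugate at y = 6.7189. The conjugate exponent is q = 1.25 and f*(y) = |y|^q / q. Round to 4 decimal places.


The conjugate exponent q satisfies 1/p + 1/q = 1.
p = 5, so q = 5/(5 - 1) = 1.25
|y|^q = 6.7189^1.25 = 10.8174
f*(6.7189) = 10.8174 / 1.25 = 8.6539


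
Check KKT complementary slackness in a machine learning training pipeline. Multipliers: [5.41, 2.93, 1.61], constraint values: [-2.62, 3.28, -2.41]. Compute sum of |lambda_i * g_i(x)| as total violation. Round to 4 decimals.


KKT complementary slackness check:
lambda_1 * g_1 = 5.41 * -2.62 = -14.1742
lambda_2 * g_2 = 2.93 * 3.28 = 9.6104
lambda_3 * g_3 = 1.61 * -2.41 = -3.8801
Total violation = 14.1742 + 9.6104 + 3.8801 = 27.6647


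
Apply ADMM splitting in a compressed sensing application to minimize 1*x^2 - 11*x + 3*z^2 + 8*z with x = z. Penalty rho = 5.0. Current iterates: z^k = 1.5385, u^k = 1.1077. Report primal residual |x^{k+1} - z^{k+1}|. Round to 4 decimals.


ADMM iteration with rho = 5.0, z^k = 1.5385, u^k = 1.1077
Step 1: x-update.
Minimize 1*x^2 - 11*x + (5.0/2)*(x - 1.5385 + 1.1077)^2
FOC: (2*1 + 5.0)*x = 11 + 5.0*(1.5385 - 1.1077)
x^{k+1} = 1.8791
Step 2: z-update.
Minimize 3*z^2 + 8*z + (5.0/2)*(1.8791 - z + 1.1077)^2
FOC: (2*3 + 5.0)*z = -8 + 5.0*(1.8791 + 1.1077)
z^{k+1} = 0.6304
Step 3: u-update.
u^{k+1} = 1.1077 + 1.8791 - 0.6304 = 2.3565
Step 4: Primal residual = |1.8791 - 0.6304| = 1.2488


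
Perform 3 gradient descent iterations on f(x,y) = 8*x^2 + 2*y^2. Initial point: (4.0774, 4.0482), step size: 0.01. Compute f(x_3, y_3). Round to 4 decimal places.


Gradient descent on f(x,y) = 8*x^2 + 2*y^2.
Starting point: (4.0774, 4.0482), alpha = 0.01
Step 1: grad_x = 2*8*4.0774 = 65.2384, grad_y = 2*2*4.0482 = 16.1928
  x_1 = 4.0774 - 0.01*65.2384 = 3.425
  y_1 = 4.0482 - 0.01*16.1928 = 3.8863
Step 2: grad_x = 2*8*3.425 = 54.8003, grad_y = 2*2*3.8863 = 15.5451
  x_2 = 3.425 - 0.01*54.8003 = 2.877
  y_2 = 3.8863 - 0.01*15.5451 = 3.7308
Step 3: grad_x = 2*8*2.877 = 46.0322, grad_y = 2*2*3.7308 = 14.9233
  x_3 = 2.877 - 0.01*46.0322 = 2.4167
  y_3 = 3.7308 - 0.01*14.9233 = 3.5816
f(2.4167, 3.5816) = 8*2.4167^2 + 2*3.5816^2 = 72.3787


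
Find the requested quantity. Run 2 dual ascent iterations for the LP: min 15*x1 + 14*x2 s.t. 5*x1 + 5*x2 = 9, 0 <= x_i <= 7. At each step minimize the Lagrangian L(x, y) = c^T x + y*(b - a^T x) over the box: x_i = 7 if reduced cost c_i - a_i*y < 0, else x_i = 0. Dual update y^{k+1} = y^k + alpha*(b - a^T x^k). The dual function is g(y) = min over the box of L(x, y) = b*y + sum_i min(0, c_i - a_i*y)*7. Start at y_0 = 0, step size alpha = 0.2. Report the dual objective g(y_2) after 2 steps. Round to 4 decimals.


Dual ascent for LP: min 15*x1 + 14*x2, 5*x1 + 5*x2 = 9, 0 <= x_i <= 7
Step 1: y^k = 0.0, reduced costs: (15.0, 14.0)
  x^k = (0.0, 0.0), subgradient = b - a^T x = 9.0
  y^{k+1} = 0.0 + 0.2*9.0 = 1.8
Step 2: y^k = 1.8, reduced costs: (6.0, 5.0)
  x^k = (0.0, 0.0), subgradient = b - a^T x = 9.0
  y^{k+1} = 1.8 + 0.2*9.0 = 3.6
Dual objective at y_2 = 3.6: reduced costs (-3.0, -4.0), box minimizer x = (7.0, 7.0)
g(y_2) = b*y + (c1 - a1*y)*x1 + (c2 - a2*y)*x2 = 9*3.6 + (-3.0)*7.0 + (-4.0)*7.0 = 32.4 - 21.0 - 28.0 = -16.6


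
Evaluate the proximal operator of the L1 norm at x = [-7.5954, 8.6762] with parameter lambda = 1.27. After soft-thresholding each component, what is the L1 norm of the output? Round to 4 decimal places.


Soft-thresholding with lambda = 1.27:
prox(-7.5954) = sign(-7.5954)*max(|-7.5954| - 1.27, 0) = -6.3254
prox(8.6762) = sign(8.6762)*max(|8.6762| - 1.27, 0) = 7.4062
prox(x) = [-6.3254, 7.4062]
||prox(x)||_1 = 6.3254 + 7.4062 = 13.7316


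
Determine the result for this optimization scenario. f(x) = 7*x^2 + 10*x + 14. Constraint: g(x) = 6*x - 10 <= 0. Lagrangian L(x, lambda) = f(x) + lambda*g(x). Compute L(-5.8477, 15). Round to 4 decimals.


Step 1: Evaluate f(x).
f(-5.8477) = 7*(-5.8477)^2 + 10*(-5.8477) + 14 = 194.8922
Step 2: Evaluate g(x).
g(-5.8477) = 6*-5.8477 - 10 = -45.0862
Step 3: Compute Lagrangian.
L = 194.8922 + 15*-45.0862 = -481.4008


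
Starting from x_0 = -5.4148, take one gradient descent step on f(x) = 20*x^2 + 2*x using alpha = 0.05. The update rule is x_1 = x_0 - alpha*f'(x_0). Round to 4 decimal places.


We compute the gradient at x_0 and apply the update.
f'(x) = 40*x + 2
f'(-5.4148) = 40*-5.4148 + 2 = -214.592
x_1 = -5.4148 - 0.05*-214.592 = 5.3148


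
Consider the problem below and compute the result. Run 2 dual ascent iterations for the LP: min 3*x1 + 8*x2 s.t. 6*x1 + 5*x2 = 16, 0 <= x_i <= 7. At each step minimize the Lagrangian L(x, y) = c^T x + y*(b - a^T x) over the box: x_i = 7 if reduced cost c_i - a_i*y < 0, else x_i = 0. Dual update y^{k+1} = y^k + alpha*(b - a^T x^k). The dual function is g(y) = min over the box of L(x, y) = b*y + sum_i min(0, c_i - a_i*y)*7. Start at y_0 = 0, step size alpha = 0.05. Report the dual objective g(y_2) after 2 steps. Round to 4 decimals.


Dual ascent for LP: min 3*x1 + 8*x2, 6*x1 + 5*x2 = 16, 0 <= x_i <= 7
Step 1: y^k = 0.0, reduced costs: (3.0, 8.0)
  x^k = (0.0, 0.0), subgradient = b - a^T x = 16.0
  y^{k+1} = 0.0 + 0.05*16.0 = 0.8
Step 2: y^k = 0.8, reduced costs: (-1.8, 4.0)
  x^k = (7.0, 0.0), subgradient = b - a^T x = -26.0
  y^{k+1} = 0.8 + 0.05*-26.0 = -0.5
Dual objective at y_2 = -0.5: reduced costs (6.0, 10.5), box minimizer x = (0.0, 0.0)
g(y_2) = b*y + (c1 - a1*y)*x1 + (c2 - a2*y)*x2 = 16*(-0.5) + 6.0*0.0 + 10.5*0.0 = -8.0 + 0.0 + 0.0 = -8.0


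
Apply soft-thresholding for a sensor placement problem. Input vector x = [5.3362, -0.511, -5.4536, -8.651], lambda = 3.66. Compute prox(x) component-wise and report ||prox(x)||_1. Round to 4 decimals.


Soft-thresholding with lambda = 3.66:
prox(5.3362) = sign(5.3362)*max(|5.3362| - 3.66, 0) = 1.6762
prox(-0.511) = sign(-0.511)*max(|-0.511| - 3.66, 0) = 0.0
prox(-5.4536) = sign(-5.4536)*max(|-5.4536| - 3.66, 0) = -1.7936
prox(-8.651) = sign(-8.651)*max(|-8.651| - 3.66, 0) = -4.991
prox(x) = [1.6762, 0.0, -1.7936, -4.991]
||prox(x)||_1 = 1.6762 + 0.0 + 1.7936 + 4.991 = 8.4608


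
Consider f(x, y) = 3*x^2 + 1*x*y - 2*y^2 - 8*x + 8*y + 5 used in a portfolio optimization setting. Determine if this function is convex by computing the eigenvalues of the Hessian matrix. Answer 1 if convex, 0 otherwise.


The Hessian of f(x,y) = 3*x^2 + 1*x*y - 2*y^2 - 8*x + 8*y + 5 is:
H = [[6, 1], [1, -4]]
Trace = 6 - 4 = 2
Determinant = 6*-4 - (1)^2 = -25
Discriminant = (2)^2 - 4*-25 = 104.0
Eigenvalues: lambda_1 = -4.099, lambda_2 = 6.099
The function is not convex.

0


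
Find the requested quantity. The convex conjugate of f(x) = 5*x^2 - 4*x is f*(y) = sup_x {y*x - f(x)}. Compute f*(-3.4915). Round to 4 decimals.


f*(y) = sup_x {y*x - a*x^2 - b*x} = sup_x {(y-b)*x - a*x^2}
FOC: (y - b) - 2a*x = 0 => x* = (y - b)/(2a)
x* = (-3.4915 + 4)/(2*5) = 0.0509
f*(-3.4915) = (y-b)^2/(4a) = (-3.4915 + 4)^2/(4*5)
= 0.2586/20 = 0.0129


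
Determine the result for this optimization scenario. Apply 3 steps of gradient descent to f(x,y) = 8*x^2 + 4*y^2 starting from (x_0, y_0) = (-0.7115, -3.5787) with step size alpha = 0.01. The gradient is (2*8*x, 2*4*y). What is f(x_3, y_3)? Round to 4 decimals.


Gradient descent on f(x,y) = 8*x^2 + 4*y^2.
Starting point: (-0.7115, -3.5787), alpha = 0.01
Step 1: grad_x = 2*8*-0.7115 = -11.384, grad_y = 2*4*-3.5787 = -28.6296
  x_1 = -0.7115 - 0.01*-11.384 = -0.5977
  y_1 = -3.5787 - 0.01*-28.6296 = -3.2924
Step 2: grad_x = 2*8*-0.5977 = -9.5626, grad_y = 2*4*-3.2924 = -26.3392
  x_2 = -0.5977 - 0.01*-9.5626 = -0.502
  y_2 = -3.2924 - 0.01*-26.3392 = -3.029
Step 3: grad_x = 2*8*-0.502 = -8.0326, grad_y = 2*4*-3.029 = -24.2321
  x_3 = -0.502 - 0.01*-8.0326 = -0.4217
  y_3 = -3.029 - 0.01*-24.2321 = -2.7867
f(-0.4217, -2.7867) = 8*(-0.4217)^2 + 4*(-2.7867)^2 = 32.4853
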